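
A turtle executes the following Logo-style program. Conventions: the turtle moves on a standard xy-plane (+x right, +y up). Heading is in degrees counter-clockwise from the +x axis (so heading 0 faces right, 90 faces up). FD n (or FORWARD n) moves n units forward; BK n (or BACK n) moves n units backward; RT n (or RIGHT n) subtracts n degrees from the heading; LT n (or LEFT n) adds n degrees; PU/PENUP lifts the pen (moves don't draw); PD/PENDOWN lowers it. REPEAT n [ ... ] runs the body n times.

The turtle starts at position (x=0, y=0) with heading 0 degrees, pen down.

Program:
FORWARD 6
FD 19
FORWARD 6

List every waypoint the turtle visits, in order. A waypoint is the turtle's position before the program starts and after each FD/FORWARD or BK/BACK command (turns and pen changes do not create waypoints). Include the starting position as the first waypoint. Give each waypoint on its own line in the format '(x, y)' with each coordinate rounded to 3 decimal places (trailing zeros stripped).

Executing turtle program step by step:
Start: pos=(0,0), heading=0, pen down
FD 6: (0,0) -> (6,0) [heading=0, draw]
FD 19: (6,0) -> (25,0) [heading=0, draw]
FD 6: (25,0) -> (31,0) [heading=0, draw]
Final: pos=(31,0), heading=0, 3 segment(s) drawn
Waypoints (4 total):
(0, 0)
(6, 0)
(25, 0)
(31, 0)

Answer: (0, 0)
(6, 0)
(25, 0)
(31, 0)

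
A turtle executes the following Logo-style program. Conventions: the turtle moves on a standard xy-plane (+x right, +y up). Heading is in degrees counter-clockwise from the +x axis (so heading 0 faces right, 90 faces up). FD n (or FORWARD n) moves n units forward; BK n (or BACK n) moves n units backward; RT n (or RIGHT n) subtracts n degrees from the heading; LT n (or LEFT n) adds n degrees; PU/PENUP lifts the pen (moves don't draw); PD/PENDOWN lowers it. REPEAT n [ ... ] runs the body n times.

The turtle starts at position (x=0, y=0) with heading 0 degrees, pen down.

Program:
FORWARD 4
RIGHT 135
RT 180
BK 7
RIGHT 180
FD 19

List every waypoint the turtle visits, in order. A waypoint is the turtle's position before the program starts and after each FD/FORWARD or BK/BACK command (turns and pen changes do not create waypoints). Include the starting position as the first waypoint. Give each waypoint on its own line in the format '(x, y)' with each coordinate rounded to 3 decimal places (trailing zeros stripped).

Answer: (0, 0)
(4, 0)
(-0.95, -4.95)
(-14.385, -18.385)

Derivation:
Executing turtle program step by step:
Start: pos=(0,0), heading=0, pen down
FD 4: (0,0) -> (4,0) [heading=0, draw]
RT 135: heading 0 -> 225
RT 180: heading 225 -> 45
BK 7: (4,0) -> (-0.95,-4.95) [heading=45, draw]
RT 180: heading 45 -> 225
FD 19: (-0.95,-4.95) -> (-14.385,-18.385) [heading=225, draw]
Final: pos=(-14.385,-18.385), heading=225, 3 segment(s) drawn
Waypoints (4 total):
(0, 0)
(4, 0)
(-0.95, -4.95)
(-14.385, -18.385)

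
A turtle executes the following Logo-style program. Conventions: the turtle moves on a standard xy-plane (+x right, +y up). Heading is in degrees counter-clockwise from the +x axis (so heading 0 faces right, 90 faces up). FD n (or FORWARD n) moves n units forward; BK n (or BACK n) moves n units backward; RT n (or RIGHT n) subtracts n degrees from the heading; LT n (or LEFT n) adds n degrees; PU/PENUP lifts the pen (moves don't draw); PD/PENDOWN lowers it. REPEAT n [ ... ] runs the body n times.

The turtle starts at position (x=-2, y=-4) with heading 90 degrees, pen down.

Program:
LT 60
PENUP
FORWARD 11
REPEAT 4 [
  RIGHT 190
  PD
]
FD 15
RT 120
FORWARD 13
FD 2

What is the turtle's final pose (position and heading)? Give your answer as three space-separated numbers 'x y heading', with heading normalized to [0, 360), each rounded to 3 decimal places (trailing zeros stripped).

Executing turtle program step by step:
Start: pos=(-2,-4), heading=90, pen down
LT 60: heading 90 -> 150
PU: pen up
FD 11: (-2,-4) -> (-11.526,1.5) [heading=150, move]
REPEAT 4 [
  -- iteration 1/4 --
  RT 190: heading 150 -> 320
  PD: pen down
  -- iteration 2/4 --
  RT 190: heading 320 -> 130
  PD: pen down
  -- iteration 3/4 --
  RT 190: heading 130 -> 300
  PD: pen down
  -- iteration 4/4 --
  RT 190: heading 300 -> 110
  PD: pen down
]
FD 15: (-11.526,1.5) -> (-16.657,15.595) [heading=110, draw]
RT 120: heading 110 -> 350
FD 13: (-16.657,15.595) -> (-3.854,13.338) [heading=350, draw]
FD 2: (-3.854,13.338) -> (-1.884,12.991) [heading=350, draw]
Final: pos=(-1.884,12.991), heading=350, 3 segment(s) drawn

Answer: -1.884 12.991 350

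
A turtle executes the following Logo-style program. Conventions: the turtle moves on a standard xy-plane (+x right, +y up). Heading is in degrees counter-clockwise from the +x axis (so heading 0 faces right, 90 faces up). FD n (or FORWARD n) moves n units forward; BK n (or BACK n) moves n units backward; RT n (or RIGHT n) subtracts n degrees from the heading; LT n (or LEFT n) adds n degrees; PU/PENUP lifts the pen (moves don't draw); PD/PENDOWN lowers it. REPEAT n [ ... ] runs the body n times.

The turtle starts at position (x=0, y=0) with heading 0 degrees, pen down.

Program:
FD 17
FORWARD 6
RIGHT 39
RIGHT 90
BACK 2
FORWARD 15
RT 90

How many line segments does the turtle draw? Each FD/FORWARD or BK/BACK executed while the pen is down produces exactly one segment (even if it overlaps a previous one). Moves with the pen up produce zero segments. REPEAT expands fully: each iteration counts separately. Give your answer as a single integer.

Answer: 4

Derivation:
Executing turtle program step by step:
Start: pos=(0,0), heading=0, pen down
FD 17: (0,0) -> (17,0) [heading=0, draw]
FD 6: (17,0) -> (23,0) [heading=0, draw]
RT 39: heading 0 -> 321
RT 90: heading 321 -> 231
BK 2: (23,0) -> (24.259,1.554) [heading=231, draw]
FD 15: (24.259,1.554) -> (14.819,-10.103) [heading=231, draw]
RT 90: heading 231 -> 141
Final: pos=(14.819,-10.103), heading=141, 4 segment(s) drawn
Segments drawn: 4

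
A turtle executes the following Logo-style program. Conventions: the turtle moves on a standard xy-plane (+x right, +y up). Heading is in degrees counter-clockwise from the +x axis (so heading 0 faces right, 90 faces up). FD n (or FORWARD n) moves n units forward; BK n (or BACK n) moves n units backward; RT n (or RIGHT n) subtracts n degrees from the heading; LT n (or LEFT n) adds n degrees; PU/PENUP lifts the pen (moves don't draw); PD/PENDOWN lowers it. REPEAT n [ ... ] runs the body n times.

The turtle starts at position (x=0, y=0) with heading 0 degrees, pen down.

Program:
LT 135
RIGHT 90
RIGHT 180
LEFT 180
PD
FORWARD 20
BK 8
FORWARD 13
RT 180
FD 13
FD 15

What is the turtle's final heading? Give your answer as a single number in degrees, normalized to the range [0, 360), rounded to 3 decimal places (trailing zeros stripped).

Executing turtle program step by step:
Start: pos=(0,0), heading=0, pen down
LT 135: heading 0 -> 135
RT 90: heading 135 -> 45
RT 180: heading 45 -> 225
LT 180: heading 225 -> 45
PD: pen down
FD 20: (0,0) -> (14.142,14.142) [heading=45, draw]
BK 8: (14.142,14.142) -> (8.485,8.485) [heading=45, draw]
FD 13: (8.485,8.485) -> (17.678,17.678) [heading=45, draw]
RT 180: heading 45 -> 225
FD 13: (17.678,17.678) -> (8.485,8.485) [heading=225, draw]
FD 15: (8.485,8.485) -> (-2.121,-2.121) [heading=225, draw]
Final: pos=(-2.121,-2.121), heading=225, 5 segment(s) drawn

Answer: 225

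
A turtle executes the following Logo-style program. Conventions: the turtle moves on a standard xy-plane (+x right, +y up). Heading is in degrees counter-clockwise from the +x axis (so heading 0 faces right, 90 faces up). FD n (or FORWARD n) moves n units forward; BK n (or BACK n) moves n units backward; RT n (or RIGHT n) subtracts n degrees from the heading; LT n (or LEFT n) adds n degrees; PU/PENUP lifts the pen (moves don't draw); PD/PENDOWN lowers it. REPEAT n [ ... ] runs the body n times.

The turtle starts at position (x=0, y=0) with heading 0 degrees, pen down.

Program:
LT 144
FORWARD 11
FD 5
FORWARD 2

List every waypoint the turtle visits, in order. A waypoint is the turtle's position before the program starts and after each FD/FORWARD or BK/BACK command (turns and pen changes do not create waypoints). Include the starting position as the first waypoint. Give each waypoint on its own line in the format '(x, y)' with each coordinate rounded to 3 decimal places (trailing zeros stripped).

Answer: (0, 0)
(-8.899, 6.466)
(-12.944, 9.405)
(-14.562, 10.58)

Derivation:
Executing turtle program step by step:
Start: pos=(0,0), heading=0, pen down
LT 144: heading 0 -> 144
FD 11: (0,0) -> (-8.899,6.466) [heading=144, draw]
FD 5: (-8.899,6.466) -> (-12.944,9.405) [heading=144, draw]
FD 2: (-12.944,9.405) -> (-14.562,10.58) [heading=144, draw]
Final: pos=(-14.562,10.58), heading=144, 3 segment(s) drawn
Waypoints (4 total):
(0, 0)
(-8.899, 6.466)
(-12.944, 9.405)
(-14.562, 10.58)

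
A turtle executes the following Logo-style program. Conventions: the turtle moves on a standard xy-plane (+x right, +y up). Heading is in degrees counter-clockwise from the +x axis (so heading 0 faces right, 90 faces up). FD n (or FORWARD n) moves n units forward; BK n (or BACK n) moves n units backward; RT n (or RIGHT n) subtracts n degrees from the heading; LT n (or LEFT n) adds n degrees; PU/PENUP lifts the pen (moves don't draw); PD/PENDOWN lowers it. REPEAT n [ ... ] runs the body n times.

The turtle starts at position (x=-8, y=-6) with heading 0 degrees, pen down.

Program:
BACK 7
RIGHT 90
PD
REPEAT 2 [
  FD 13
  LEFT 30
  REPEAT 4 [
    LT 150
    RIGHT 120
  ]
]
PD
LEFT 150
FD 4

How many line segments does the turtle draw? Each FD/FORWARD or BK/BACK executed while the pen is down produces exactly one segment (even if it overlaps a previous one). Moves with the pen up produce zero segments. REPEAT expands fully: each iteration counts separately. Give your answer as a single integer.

Executing turtle program step by step:
Start: pos=(-8,-6), heading=0, pen down
BK 7: (-8,-6) -> (-15,-6) [heading=0, draw]
RT 90: heading 0 -> 270
PD: pen down
REPEAT 2 [
  -- iteration 1/2 --
  FD 13: (-15,-6) -> (-15,-19) [heading=270, draw]
  LT 30: heading 270 -> 300
  REPEAT 4 [
    -- iteration 1/4 --
    LT 150: heading 300 -> 90
    RT 120: heading 90 -> 330
    -- iteration 2/4 --
    LT 150: heading 330 -> 120
    RT 120: heading 120 -> 0
    -- iteration 3/4 --
    LT 150: heading 0 -> 150
    RT 120: heading 150 -> 30
    -- iteration 4/4 --
    LT 150: heading 30 -> 180
    RT 120: heading 180 -> 60
  ]
  -- iteration 2/2 --
  FD 13: (-15,-19) -> (-8.5,-7.742) [heading=60, draw]
  LT 30: heading 60 -> 90
  REPEAT 4 [
    -- iteration 1/4 --
    LT 150: heading 90 -> 240
    RT 120: heading 240 -> 120
    -- iteration 2/4 --
    LT 150: heading 120 -> 270
    RT 120: heading 270 -> 150
    -- iteration 3/4 --
    LT 150: heading 150 -> 300
    RT 120: heading 300 -> 180
    -- iteration 4/4 --
    LT 150: heading 180 -> 330
    RT 120: heading 330 -> 210
  ]
]
PD: pen down
LT 150: heading 210 -> 0
FD 4: (-8.5,-7.742) -> (-4.5,-7.742) [heading=0, draw]
Final: pos=(-4.5,-7.742), heading=0, 4 segment(s) drawn
Segments drawn: 4

Answer: 4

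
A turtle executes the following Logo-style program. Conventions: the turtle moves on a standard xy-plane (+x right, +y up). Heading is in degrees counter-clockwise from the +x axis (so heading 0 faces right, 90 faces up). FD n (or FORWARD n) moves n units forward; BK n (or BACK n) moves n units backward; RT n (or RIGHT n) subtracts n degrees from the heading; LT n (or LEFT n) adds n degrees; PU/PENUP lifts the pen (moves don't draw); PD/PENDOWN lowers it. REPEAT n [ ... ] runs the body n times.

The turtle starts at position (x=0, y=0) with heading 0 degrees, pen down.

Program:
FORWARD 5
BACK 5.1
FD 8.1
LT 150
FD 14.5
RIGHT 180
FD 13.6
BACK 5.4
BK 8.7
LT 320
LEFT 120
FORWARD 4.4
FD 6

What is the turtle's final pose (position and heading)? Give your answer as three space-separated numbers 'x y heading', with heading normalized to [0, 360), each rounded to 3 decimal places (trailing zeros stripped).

Executing turtle program step by step:
Start: pos=(0,0), heading=0, pen down
FD 5: (0,0) -> (5,0) [heading=0, draw]
BK 5.1: (5,0) -> (-0.1,0) [heading=0, draw]
FD 8.1: (-0.1,0) -> (8,0) [heading=0, draw]
LT 150: heading 0 -> 150
FD 14.5: (8,0) -> (-4.557,7.25) [heading=150, draw]
RT 180: heading 150 -> 330
FD 13.6: (-4.557,7.25) -> (7.221,0.45) [heading=330, draw]
BK 5.4: (7.221,0.45) -> (2.544,3.15) [heading=330, draw]
BK 8.7: (2.544,3.15) -> (-4.99,7.5) [heading=330, draw]
LT 320: heading 330 -> 290
LT 120: heading 290 -> 50
FD 4.4: (-4.99,7.5) -> (-2.162,10.871) [heading=50, draw]
FD 6: (-2.162,10.871) -> (1.695,15.467) [heading=50, draw]
Final: pos=(1.695,15.467), heading=50, 9 segment(s) drawn

Answer: 1.695 15.467 50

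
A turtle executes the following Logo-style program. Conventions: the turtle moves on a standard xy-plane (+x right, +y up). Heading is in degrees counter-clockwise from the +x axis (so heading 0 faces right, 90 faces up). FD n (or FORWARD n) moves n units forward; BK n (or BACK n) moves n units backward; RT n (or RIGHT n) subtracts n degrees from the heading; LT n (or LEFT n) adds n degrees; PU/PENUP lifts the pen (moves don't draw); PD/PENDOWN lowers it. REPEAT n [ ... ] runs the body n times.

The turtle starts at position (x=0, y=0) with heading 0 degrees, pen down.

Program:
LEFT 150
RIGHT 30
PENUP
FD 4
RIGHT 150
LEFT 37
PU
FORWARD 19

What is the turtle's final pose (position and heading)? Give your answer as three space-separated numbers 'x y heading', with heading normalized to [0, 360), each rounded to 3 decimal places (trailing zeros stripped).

Executing turtle program step by step:
Start: pos=(0,0), heading=0, pen down
LT 150: heading 0 -> 150
RT 30: heading 150 -> 120
PU: pen up
FD 4: (0,0) -> (-2,3.464) [heading=120, move]
RT 150: heading 120 -> 330
LT 37: heading 330 -> 7
PU: pen up
FD 19: (-2,3.464) -> (16.858,5.78) [heading=7, move]
Final: pos=(16.858,5.78), heading=7, 0 segment(s) drawn

Answer: 16.858 5.78 7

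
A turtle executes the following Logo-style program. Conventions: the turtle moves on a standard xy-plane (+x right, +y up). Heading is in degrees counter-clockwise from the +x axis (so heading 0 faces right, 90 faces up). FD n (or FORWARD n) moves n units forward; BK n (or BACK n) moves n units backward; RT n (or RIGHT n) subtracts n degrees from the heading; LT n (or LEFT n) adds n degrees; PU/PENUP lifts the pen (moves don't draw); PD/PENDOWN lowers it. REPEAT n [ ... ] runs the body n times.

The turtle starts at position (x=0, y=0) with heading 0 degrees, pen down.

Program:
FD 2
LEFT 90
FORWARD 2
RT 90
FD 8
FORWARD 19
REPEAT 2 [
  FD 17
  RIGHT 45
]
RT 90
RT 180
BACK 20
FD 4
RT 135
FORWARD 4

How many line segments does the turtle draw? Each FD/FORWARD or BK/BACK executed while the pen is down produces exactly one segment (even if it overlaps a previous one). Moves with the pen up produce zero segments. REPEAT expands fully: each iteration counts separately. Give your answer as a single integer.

Answer: 9

Derivation:
Executing turtle program step by step:
Start: pos=(0,0), heading=0, pen down
FD 2: (0,0) -> (2,0) [heading=0, draw]
LT 90: heading 0 -> 90
FD 2: (2,0) -> (2,2) [heading=90, draw]
RT 90: heading 90 -> 0
FD 8: (2,2) -> (10,2) [heading=0, draw]
FD 19: (10,2) -> (29,2) [heading=0, draw]
REPEAT 2 [
  -- iteration 1/2 --
  FD 17: (29,2) -> (46,2) [heading=0, draw]
  RT 45: heading 0 -> 315
  -- iteration 2/2 --
  FD 17: (46,2) -> (58.021,-10.021) [heading=315, draw]
  RT 45: heading 315 -> 270
]
RT 90: heading 270 -> 180
RT 180: heading 180 -> 0
BK 20: (58.021,-10.021) -> (38.021,-10.021) [heading=0, draw]
FD 4: (38.021,-10.021) -> (42.021,-10.021) [heading=0, draw]
RT 135: heading 0 -> 225
FD 4: (42.021,-10.021) -> (39.192,-12.849) [heading=225, draw]
Final: pos=(39.192,-12.849), heading=225, 9 segment(s) drawn
Segments drawn: 9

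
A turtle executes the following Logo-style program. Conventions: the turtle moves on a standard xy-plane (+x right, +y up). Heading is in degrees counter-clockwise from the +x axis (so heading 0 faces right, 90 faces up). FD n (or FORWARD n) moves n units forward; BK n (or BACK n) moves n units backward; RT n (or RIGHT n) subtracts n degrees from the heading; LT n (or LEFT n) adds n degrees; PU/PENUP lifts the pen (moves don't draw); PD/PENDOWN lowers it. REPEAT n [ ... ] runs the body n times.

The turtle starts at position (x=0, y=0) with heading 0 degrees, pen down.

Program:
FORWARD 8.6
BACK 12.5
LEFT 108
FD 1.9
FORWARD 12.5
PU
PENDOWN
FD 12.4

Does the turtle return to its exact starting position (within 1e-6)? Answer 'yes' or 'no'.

Answer: no

Derivation:
Executing turtle program step by step:
Start: pos=(0,0), heading=0, pen down
FD 8.6: (0,0) -> (8.6,0) [heading=0, draw]
BK 12.5: (8.6,0) -> (-3.9,0) [heading=0, draw]
LT 108: heading 0 -> 108
FD 1.9: (-3.9,0) -> (-4.487,1.807) [heading=108, draw]
FD 12.5: (-4.487,1.807) -> (-8.35,13.695) [heading=108, draw]
PU: pen up
PD: pen down
FD 12.4: (-8.35,13.695) -> (-12.182,25.488) [heading=108, draw]
Final: pos=(-12.182,25.488), heading=108, 5 segment(s) drawn

Start position: (0, 0)
Final position: (-12.182, 25.488)
Distance = 28.25; >= 1e-6 -> NOT closed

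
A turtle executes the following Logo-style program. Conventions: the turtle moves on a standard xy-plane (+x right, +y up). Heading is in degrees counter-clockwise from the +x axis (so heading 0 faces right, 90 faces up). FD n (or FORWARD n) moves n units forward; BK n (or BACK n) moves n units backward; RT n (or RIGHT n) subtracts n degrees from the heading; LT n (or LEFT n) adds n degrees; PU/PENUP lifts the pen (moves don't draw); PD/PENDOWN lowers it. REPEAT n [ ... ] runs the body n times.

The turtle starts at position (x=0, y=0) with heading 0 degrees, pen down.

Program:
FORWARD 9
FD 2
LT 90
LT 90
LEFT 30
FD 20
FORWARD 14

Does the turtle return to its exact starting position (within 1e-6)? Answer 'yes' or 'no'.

Executing turtle program step by step:
Start: pos=(0,0), heading=0, pen down
FD 9: (0,0) -> (9,0) [heading=0, draw]
FD 2: (9,0) -> (11,0) [heading=0, draw]
LT 90: heading 0 -> 90
LT 90: heading 90 -> 180
LT 30: heading 180 -> 210
FD 20: (11,0) -> (-6.321,-10) [heading=210, draw]
FD 14: (-6.321,-10) -> (-18.445,-17) [heading=210, draw]
Final: pos=(-18.445,-17), heading=210, 4 segment(s) drawn

Start position: (0, 0)
Final position: (-18.445, -17)
Distance = 25.084; >= 1e-6 -> NOT closed

Answer: no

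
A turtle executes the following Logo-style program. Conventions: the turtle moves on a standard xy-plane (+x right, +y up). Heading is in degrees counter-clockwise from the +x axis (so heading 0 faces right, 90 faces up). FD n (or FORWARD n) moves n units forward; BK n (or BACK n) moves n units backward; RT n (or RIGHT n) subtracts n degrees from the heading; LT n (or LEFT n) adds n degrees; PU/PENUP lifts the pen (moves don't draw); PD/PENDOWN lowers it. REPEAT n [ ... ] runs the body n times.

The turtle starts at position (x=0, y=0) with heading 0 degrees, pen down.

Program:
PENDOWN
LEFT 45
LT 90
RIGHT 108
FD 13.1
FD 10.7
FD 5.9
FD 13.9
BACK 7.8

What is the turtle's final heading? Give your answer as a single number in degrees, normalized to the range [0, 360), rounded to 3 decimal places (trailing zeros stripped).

Executing turtle program step by step:
Start: pos=(0,0), heading=0, pen down
PD: pen down
LT 45: heading 0 -> 45
LT 90: heading 45 -> 135
RT 108: heading 135 -> 27
FD 13.1: (0,0) -> (11.672,5.947) [heading=27, draw]
FD 10.7: (11.672,5.947) -> (21.206,10.805) [heading=27, draw]
FD 5.9: (21.206,10.805) -> (26.463,13.484) [heading=27, draw]
FD 13.9: (26.463,13.484) -> (38.848,19.794) [heading=27, draw]
BK 7.8: (38.848,19.794) -> (31.898,16.253) [heading=27, draw]
Final: pos=(31.898,16.253), heading=27, 5 segment(s) drawn

Answer: 27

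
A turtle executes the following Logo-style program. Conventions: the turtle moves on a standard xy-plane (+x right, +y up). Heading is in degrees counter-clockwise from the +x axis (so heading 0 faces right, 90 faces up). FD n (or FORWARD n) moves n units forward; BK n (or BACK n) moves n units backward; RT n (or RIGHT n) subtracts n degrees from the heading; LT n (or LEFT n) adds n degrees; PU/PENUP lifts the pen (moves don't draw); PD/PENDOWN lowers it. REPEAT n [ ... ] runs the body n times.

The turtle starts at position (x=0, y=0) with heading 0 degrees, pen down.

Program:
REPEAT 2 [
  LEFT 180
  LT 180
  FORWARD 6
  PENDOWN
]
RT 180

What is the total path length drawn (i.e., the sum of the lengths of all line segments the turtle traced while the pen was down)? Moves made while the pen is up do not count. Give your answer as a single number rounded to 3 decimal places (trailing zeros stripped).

Answer: 12

Derivation:
Executing turtle program step by step:
Start: pos=(0,0), heading=0, pen down
REPEAT 2 [
  -- iteration 1/2 --
  LT 180: heading 0 -> 180
  LT 180: heading 180 -> 0
  FD 6: (0,0) -> (6,0) [heading=0, draw]
  PD: pen down
  -- iteration 2/2 --
  LT 180: heading 0 -> 180
  LT 180: heading 180 -> 0
  FD 6: (6,0) -> (12,0) [heading=0, draw]
  PD: pen down
]
RT 180: heading 0 -> 180
Final: pos=(12,0), heading=180, 2 segment(s) drawn

Segment lengths:
  seg 1: (0,0) -> (6,0), length = 6
  seg 2: (6,0) -> (12,0), length = 6
Total = 12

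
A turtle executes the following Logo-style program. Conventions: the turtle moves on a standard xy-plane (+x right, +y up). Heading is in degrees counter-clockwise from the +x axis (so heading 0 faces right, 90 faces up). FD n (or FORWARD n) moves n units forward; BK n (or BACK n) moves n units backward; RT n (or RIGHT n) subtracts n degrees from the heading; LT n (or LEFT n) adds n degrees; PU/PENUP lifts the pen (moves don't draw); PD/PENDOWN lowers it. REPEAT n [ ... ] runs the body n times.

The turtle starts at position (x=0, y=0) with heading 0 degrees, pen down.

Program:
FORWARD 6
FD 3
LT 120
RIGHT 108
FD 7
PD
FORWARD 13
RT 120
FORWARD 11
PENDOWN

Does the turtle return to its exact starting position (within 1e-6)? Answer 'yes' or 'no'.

Executing turtle program step by step:
Start: pos=(0,0), heading=0, pen down
FD 6: (0,0) -> (6,0) [heading=0, draw]
FD 3: (6,0) -> (9,0) [heading=0, draw]
LT 120: heading 0 -> 120
RT 108: heading 120 -> 12
FD 7: (9,0) -> (15.847,1.455) [heading=12, draw]
PD: pen down
FD 13: (15.847,1.455) -> (28.563,4.158) [heading=12, draw]
RT 120: heading 12 -> 252
FD 11: (28.563,4.158) -> (25.164,-6.303) [heading=252, draw]
PD: pen down
Final: pos=(25.164,-6.303), heading=252, 5 segment(s) drawn

Start position: (0, 0)
Final position: (25.164, -6.303)
Distance = 25.941; >= 1e-6 -> NOT closed

Answer: no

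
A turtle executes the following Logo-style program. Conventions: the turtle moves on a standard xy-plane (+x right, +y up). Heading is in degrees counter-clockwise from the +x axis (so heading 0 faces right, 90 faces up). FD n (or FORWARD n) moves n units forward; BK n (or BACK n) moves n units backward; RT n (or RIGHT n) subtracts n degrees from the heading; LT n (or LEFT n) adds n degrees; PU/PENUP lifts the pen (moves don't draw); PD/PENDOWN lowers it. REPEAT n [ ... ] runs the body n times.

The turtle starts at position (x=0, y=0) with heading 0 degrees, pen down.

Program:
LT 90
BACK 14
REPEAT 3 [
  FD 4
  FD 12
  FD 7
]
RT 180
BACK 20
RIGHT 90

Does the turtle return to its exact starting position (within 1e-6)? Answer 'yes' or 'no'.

Executing turtle program step by step:
Start: pos=(0,0), heading=0, pen down
LT 90: heading 0 -> 90
BK 14: (0,0) -> (0,-14) [heading=90, draw]
REPEAT 3 [
  -- iteration 1/3 --
  FD 4: (0,-14) -> (0,-10) [heading=90, draw]
  FD 12: (0,-10) -> (0,2) [heading=90, draw]
  FD 7: (0,2) -> (0,9) [heading=90, draw]
  -- iteration 2/3 --
  FD 4: (0,9) -> (0,13) [heading=90, draw]
  FD 12: (0,13) -> (0,25) [heading=90, draw]
  FD 7: (0,25) -> (0,32) [heading=90, draw]
  -- iteration 3/3 --
  FD 4: (0,32) -> (0,36) [heading=90, draw]
  FD 12: (0,36) -> (0,48) [heading=90, draw]
  FD 7: (0,48) -> (0,55) [heading=90, draw]
]
RT 180: heading 90 -> 270
BK 20: (0,55) -> (0,75) [heading=270, draw]
RT 90: heading 270 -> 180
Final: pos=(0,75), heading=180, 11 segment(s) drawn

Start position: (0, 0)
Final position: (0, 75)
Distance = 75; >= 1e-6 -> NOT closed

Answer: no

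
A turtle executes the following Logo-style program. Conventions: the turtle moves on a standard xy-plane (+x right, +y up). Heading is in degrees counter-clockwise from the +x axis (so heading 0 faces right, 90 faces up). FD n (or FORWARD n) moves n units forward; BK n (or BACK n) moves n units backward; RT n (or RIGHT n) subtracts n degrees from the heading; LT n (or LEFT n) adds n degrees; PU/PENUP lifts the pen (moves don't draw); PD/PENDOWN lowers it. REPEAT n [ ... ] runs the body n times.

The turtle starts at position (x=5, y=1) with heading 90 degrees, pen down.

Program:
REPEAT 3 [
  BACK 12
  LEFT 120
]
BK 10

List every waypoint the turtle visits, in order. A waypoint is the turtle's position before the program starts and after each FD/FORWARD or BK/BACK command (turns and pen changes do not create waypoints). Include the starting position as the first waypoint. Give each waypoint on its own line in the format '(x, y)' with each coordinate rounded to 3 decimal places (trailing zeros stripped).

Answer: (5, 1)
(5, -11)
(15.392, -5)
(5, 1)
(5, -9)

Derivation:
Executing turtle program step by step:
Start: pos=(5,1), heading=90, pen down
REPEAT 3 [
  -- iteration 1/3 --
  BK 12: (5,1) -> (5,-11) [heading=90, draw]
  LT 120: heading 90 -> 210
  -- iteration 2/3 --
  BK 12: (5,-11) -> (15.392,-5) [heading=210, draw]
  LT 120: heading 210 -> 330
  -- iteration 3/3 --
  BK 12: (15.392,-5) -> (5,1) [heading=330, draw]
  LT 120: heading 330 -> 90
]
BK 10: (5,1) -> (5,-9) [heading=90, draw]
Final: pos=(5,-9), heading=90, 4 segment(s) drawn
Waypoints (5 total):
(5, 1)
(5, -11)
(15.392, -5)
(5, 1)
(5, -9)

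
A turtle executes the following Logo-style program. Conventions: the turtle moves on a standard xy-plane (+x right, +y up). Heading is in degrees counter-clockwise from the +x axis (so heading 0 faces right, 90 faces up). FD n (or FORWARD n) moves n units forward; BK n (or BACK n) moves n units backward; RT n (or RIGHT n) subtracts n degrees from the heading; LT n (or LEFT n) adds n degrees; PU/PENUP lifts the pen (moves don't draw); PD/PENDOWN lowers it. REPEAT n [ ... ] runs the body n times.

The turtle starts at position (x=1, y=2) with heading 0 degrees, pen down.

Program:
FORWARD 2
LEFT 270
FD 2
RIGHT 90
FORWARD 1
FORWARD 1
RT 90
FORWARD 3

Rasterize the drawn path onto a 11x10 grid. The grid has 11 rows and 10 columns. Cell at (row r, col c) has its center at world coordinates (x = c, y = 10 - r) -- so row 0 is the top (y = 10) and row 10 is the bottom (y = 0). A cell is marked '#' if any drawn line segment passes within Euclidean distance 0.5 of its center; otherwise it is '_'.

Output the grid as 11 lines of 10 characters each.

Answer: __________
__________
__________
__________
__________
__________
__________
_#________
_###______
_#_#______
_###______

Derivation:
Segment 0: (1,2) -> (3,2)
Segment 1: (3,2) -> (3,0)
Segment 2: (3,0) -> (2,0)
Segment 3: (2,0) -> (1,0)
Segment 4: (1,0) -> (1,3)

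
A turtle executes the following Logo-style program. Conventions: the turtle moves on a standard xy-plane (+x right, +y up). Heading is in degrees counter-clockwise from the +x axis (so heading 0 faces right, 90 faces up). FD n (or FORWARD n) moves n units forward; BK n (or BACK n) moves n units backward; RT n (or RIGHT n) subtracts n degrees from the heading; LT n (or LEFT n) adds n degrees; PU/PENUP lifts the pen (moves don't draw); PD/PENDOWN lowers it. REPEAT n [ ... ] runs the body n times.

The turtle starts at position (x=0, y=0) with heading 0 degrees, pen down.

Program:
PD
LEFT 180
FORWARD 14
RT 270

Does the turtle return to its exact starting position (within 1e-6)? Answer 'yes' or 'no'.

Answer: no

Derivation:
Executing turtle program step by step:
Start: pos=(0,0), heading=0, pen down
PD: pen down
LT 180: heading 0 -> 180
FD 14: (0,0) -> (-14,0) [heading=180, draw]
RT 270: heading 180 -> 270
Final: pos=(-14,0), heading=270, 1 segment(s) drawn

Start position: (0, 0)
Final position: (-14, 0)
Distance = 14; >= 1e-6 -> NOT closed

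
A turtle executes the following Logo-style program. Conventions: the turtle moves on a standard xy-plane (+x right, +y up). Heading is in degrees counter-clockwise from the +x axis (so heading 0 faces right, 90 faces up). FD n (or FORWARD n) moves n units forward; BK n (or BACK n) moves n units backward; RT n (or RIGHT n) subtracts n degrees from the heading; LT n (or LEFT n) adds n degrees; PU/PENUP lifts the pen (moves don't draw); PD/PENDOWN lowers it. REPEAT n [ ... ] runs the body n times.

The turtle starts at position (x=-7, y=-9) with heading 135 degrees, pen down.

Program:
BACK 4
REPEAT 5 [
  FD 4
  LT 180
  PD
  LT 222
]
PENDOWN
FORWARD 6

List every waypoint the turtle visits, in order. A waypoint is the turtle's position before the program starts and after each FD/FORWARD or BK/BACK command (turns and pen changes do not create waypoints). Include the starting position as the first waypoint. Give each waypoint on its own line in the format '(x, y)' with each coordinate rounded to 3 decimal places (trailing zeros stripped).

Answer: (-7, -9)
(-4.172, -11.828)
(-7, -9)
(-10.995, -8.791)
(-14.103, -11.308)
(-14.729, -15.259)
(-12.55, -18.613)
(-6.755, -20.166)

Derivation:
Executing turtle program step by step:
Start: pos=(-7,-9), heading=135, pen down
BK 4: (-7,-9) -> (-4.172,-11.828) [heading=135, draw]
REPEAT 5 [
  -- iteration 1/5 --
  FD 4: (-4.172,-11.828) -> (-7,-9) [heading=135, draw]
  LT 180: heading 135 -> 315
  PD: pen down
  LT 222: heading 315 -> 177
  -- iteration 2/5 --
  FD 4: (-7,-9) -> (-10.995,-8.791) [heading=177, draw]
  LT 180: heading 177 -> 357
  PD: pen down
  LT 222: heading 357 -> 219
  -- iteration 3/5 --
  FD 4: (-10.995,-8.791) -> (-14.103,-11.308) [heading=219, draw]
  LT 180: heading 219 -> 39
  PD: pen down
  LT 222: heading 39 -> 261
  -- iteration 4/5 --
  FD 4: (-14.103,-11.308) -> (-14.729,-15.259) [heading=261, draw]
  LT 180: heading 261 -> 81
  PD: pen down
  LT 222: heading 81 -> 303
  -- iteration 5/5 --
  FD 4: (-14.729,-15.259) -> (-12.55,-18.613) [heading=303, draw]
  LT 180: heading 303 -> 123
  PD: pen down
  LT 222: heading 123 -> 345
]
PD: pen down
FD 6: (-12.55,-18.613) -> (-6.755,-20.166) [heading=345, draw]
Final: pos=(-6.755,-20.166), heading=345, 7 segment(s) drawn
Waypoints (8 total):
(-7, -9)
(-4.172, -11.828)
(-7, -9)
(-10.995, -8.791)
(-14.103, -11.308)
(-14.729, -15.259)
(-12.55, -18.613)
(-6.755, -20.166)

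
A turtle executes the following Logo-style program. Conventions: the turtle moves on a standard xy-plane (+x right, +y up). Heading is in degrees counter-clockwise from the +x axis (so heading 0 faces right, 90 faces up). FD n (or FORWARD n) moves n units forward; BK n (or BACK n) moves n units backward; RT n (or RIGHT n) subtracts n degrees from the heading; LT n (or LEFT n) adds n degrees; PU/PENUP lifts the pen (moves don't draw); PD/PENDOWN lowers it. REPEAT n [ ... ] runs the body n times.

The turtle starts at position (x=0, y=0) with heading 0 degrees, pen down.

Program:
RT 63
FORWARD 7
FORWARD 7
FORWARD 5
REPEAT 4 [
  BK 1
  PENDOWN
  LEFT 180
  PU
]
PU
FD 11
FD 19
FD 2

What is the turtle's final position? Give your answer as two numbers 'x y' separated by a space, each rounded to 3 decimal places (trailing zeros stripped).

Answer: 23.154 -45.441

Derivation:
Executing turtle program step by step:
Start: pos=(0,0), heading=0, pen down
RT 63: heading 0 -> 297
FD 7: (0,0) -> (3.178,-6.237) [heading=297, draw]
FD 7: (3.178,-6.237) -> (6.356,-12.474) [heading=297, draw]
FD 5: (6.356,-12.474) -> (8.626,-16.929) [heading=297, draw]
REPEAT 4 [
  -- iteration 1/4 --
  BK 1: (8.626,-16.929) -> (8.172,-16.038) [heading=297, draw]
  PD: pen down
  LT 180: heading 297 -> 117
  PU: pen up
  -- iteration 2/4 --
  BK 1: (8.172,-16.038) -> (8.626,-16.929) [heading=117, move]
  PD: pen down
  LT 180: heading 117 -> 297
  PU: pen up
  -- iteration 3/4 --
  BK 1: (8.626,-16.929) -> (8.172,-16.038) [heading=297, move]
  PD: pen down
  LT 180: heading 297 -> 117
  PU: pen up
  -- iteration 4/4 --
  BK 1: (8.172,-16.038) -> (8.626,-16.929) [heading=117, move]
  PD: pen down
  LT 180: heading 117 -> 297
  PU: pen up
]
PU: pen up
FD 11: (8.626,-16.929) -> (13.62,-26.73) [heading=297, move]
FD 19: (13.62,-26.73) -> (22.246,-43.659) [heading=297, move]
FD 2: (22.246,-43.659) -> (23.154,-45.441) [heading=297, move]
Final: pos=(23.154,-45.441), heading=297, 4 segment(s) drawn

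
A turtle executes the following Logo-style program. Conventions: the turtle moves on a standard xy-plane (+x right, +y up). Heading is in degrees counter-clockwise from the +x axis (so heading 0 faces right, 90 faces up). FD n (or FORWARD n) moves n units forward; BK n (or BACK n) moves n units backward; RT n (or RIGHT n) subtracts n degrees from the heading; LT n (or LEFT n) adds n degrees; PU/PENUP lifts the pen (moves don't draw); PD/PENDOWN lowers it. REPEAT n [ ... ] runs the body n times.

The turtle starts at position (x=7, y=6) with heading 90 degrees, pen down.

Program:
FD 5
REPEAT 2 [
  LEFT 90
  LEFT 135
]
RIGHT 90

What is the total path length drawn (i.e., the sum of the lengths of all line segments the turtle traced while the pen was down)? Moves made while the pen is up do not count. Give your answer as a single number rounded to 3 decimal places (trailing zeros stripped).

Answer: 5

Derivation:
Executing turtle program step by step:
Start: pos=(7,6), heading=90, pen down
FD 5: (7,6) -> (7,11) [heading=90, draw]
REPEAT 2 [
  -- iteration 1/2 --
  LT 90: heading 90 -> 180
  LT 135: heading 180 -> 315
  -- iteration 2/2 --
  LT 90: heading 315 -> 45
  LT 135: heading 45 -> 180
]
RT 90: heading 180 -> 90
Final: pos=(7,11), heading=90, 1 segment(s) drawn

Segment lengths:
  seg 1: (7,6) -> (7,11), length = 5
Total = 5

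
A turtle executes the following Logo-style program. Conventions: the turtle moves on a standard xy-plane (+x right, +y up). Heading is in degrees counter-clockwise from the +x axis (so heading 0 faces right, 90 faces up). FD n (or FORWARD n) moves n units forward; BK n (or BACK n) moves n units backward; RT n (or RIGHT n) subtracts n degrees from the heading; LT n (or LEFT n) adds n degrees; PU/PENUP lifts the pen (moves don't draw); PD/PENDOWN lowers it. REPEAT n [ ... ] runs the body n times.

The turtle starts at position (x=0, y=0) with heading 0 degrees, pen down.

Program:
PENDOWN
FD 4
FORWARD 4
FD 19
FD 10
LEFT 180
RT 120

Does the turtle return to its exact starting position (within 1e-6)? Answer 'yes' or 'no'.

Answer: no

Derivation:
Executing turtle program step by step:
Start: pos=(0,0), heading=0, pen down
PD: pen down
FD 4: (0,0) -> (4,0) [heading=0, draw]
FD 4: (4,0) -> (8,0) [heading=0, draw]
FD 19: (8,0) -> (27,0) [heading=0, draw]
FD 10: (27,0) -> (37,0) [heading=0, draw]
LT 180: heading 0 -> 180
RT 120: heading 180 -> 60
Final: pos=(37,0), heading=60, 4 segment(s) drawn

Start position: (0, 0)
Final position: (37, 0)
Distance = 37; >= 1e-6 -> NOT closed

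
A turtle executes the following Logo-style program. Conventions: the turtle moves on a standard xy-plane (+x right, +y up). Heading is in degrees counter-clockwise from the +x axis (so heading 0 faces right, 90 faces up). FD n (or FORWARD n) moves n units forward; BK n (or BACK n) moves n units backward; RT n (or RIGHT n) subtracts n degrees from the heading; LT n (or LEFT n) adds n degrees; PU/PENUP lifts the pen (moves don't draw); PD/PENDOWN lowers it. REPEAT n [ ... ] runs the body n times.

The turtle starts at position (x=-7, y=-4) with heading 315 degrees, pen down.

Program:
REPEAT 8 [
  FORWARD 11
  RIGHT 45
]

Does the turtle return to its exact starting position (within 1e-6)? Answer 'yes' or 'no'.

Answer: yes

Derivation:
Executing turtle program step by step:
Start: pos=(-7,-4), heading=315, pen down
REPEAT 8 [
  -- iteration 1/8 --
  FD 11: (-7,-4) -> (0.778,-11.778) [heading=315, draw]
  RT 45: heading 315 -> 270
  -- iteration 2/8 --
  FD 11: (0.778,-11.778) -> (0.778,-22.778) [heading=270, draw]
  RT 45: heading 270 -> 225
  -- iteration 3/8 --
  FD 11: (0.778,-22.778) -> (-7,-30.556) [heading=225, draw]
  RT 45: heading 225 -> 180
  -- iteration 4/8 --
  FD 11: (-7,-30.556) -> (-18,-30.556) [heading=180, draw]
  RT 45: heading 180 -> 135
  -- iteration 5/8 --
  FD 11: (-18,-30.556) -> (-25.778,-22.778) [heading=135, draw]
  RT 45: heading 135 -> 90
  -- iteration 6/8 --
  FD 11: (-25.778,-22.778) -> (-25.778,-11.778) [heading=90, draw]
  RT 45: heading 90 -> 45
  -- iteration 7/8 --
  FD 11: (-25.778,-11.778) -> (-18,-4) [heading=45, draw]
  RT 45: heading 45 -> 0
  -- iteration 8/8 --
  FD 11: (-18,-4) -> (-7,-4) [heading=0, draw]
  RT 45: heading 0 -> 315
]
Final: pos=(-7,-4), heading=315, 8 segment(s) drawn

Start position: (-7, -4)
Final position: (-7, -4)
Distance = 0; < 1e-6 -> CLOSED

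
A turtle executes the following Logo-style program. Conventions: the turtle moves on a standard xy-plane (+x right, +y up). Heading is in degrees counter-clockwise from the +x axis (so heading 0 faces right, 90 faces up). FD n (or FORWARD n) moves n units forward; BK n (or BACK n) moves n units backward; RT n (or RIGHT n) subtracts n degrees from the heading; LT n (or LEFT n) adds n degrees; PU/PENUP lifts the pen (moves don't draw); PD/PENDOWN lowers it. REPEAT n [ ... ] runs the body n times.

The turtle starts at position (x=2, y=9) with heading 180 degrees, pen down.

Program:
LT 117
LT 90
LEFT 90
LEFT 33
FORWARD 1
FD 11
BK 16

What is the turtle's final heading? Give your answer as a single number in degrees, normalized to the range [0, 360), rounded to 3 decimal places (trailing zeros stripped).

Answer: 150

Derivation:
Executing turtle program step by step:
Start: pos=(2,9), heading=180, pen down
LT 117: heading 180 -> 297
LT 90: heading 297 -> 27
LT 90: heading 27 -> 117
LT 33: heading 117 -> 150
FD 1: (2,9) -> (1.134,9.5) [heading=150, draw]
FD 11: (1.134,9.5) -> (-8.392,15) [heading=150, draw]
BK 16: (-8.392,15) -> (5.464,7) [heading=150, draw]
Final: pos=(5.464,7), heading=150, 3 segment(s) drawn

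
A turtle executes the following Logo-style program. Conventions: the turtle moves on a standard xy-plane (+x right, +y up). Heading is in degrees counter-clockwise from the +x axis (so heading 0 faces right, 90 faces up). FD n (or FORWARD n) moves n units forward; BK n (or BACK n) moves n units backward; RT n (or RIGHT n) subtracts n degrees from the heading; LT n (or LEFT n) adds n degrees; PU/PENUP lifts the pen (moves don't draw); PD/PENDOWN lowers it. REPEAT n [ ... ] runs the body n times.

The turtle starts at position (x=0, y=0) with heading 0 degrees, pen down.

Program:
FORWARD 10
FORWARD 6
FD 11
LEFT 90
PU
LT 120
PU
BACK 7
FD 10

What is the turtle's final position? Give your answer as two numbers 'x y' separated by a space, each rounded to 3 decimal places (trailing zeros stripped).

Executing turtle program step by step:
Start: pos=(0,0), heading=0, pen down
FD 10: (0,0) -> (10,0) [heading=0, draw]
FD 6: (10,0) -> (16,0) [heading=0, draw]
FD 11: (16,0) -> (27,0) [heading=0, draw]
LT 90: heading 0 -> 90
PU: pen up
LT 120: heading 90 -> 210
PU: pen up
BK 7: (27,0) -> (33.062,3.5) [heading=210, move]
FD 10: (33.062,3.5) -> (24.402,-1.5) [heading=210, move]
Final: pos=(24.402,-1.5), heading=210, 3 segment(s) drawn

Answer: 24.402 -1.5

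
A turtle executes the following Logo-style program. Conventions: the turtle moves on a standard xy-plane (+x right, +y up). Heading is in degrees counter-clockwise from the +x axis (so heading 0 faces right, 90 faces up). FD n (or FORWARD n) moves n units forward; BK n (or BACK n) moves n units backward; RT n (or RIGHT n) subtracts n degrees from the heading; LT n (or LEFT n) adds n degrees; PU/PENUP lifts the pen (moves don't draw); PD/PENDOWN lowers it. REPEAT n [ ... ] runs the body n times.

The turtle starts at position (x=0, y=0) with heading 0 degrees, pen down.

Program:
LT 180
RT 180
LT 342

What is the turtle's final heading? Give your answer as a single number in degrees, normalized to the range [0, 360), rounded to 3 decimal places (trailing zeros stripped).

Executing turtle program step by step:
Start: pos=(0,0), heading=0, pen down
LT 180: heading 0 -> 180
RT 180: heading 180 -> 0
LT 342: heading 0 -> 342
Final: pos=(0,0), heading=342, 0 segment(s) drawn

Answer: 342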